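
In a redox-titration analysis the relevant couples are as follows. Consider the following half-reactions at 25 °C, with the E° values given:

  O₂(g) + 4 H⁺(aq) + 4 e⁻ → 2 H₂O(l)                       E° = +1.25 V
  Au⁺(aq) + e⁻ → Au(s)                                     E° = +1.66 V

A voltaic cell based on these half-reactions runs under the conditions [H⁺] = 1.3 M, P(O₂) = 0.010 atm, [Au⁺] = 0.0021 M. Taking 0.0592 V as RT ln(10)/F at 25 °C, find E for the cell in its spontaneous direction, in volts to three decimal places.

+0.274 V

Au⁺/Au is the cathode (higher E°), O₂/H₂O the anode: E°cell = +1.66 − (+1.25) = +0.41 V, n = 4.
Overall: 4 Au⁺(aq) + 2 H₂O(l) → 4 Au(s) + O₂(g) + 4 H⁺(aq)
Q = P(O₂)·[H⁺]^4 / ([Au⁺]^4); log Q = 9.167.
E = E° − (0.0592/n) log Q = +0.41 − (0.0592/4)(9.167) = +0.274 V.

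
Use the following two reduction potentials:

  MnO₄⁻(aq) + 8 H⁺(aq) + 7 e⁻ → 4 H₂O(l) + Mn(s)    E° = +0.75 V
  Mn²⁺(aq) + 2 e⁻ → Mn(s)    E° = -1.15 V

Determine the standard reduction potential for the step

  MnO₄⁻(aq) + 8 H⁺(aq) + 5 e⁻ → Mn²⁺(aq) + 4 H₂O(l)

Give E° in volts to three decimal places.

Sequential free energies add, so n₃E°₃ = n₁E°₁ + n₂E°₂.
With n₃ = 7, and the known step contributing 2×(-1.15) V, the unknown satisfies 5·E° = 7×(+0.75) − 2×(-1.15) = +7.550.
E° = +7.550 / 5 = +1.510 V.

+1.510 V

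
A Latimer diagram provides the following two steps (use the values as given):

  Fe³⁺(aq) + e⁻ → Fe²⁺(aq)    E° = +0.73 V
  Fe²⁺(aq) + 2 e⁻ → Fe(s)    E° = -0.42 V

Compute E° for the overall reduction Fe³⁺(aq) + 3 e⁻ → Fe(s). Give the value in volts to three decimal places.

Adding the free-energy changes (−nFE°) of the two steps gives −n₃FE°₃ = −n₁FE°₁ − n₂FE°₂.
E°₃ = (1×+0.73 + 2×-0.42) / 3 = (-0.110) / 3 = -0.037 V.

-0.037 V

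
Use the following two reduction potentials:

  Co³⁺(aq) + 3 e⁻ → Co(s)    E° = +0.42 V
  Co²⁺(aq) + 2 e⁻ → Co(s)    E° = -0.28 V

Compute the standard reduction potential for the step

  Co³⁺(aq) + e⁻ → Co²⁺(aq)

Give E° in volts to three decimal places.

Sequential free energies add, so n₃E°₃ = n₁E°₁ + n₂E°₂.
With n₃ = 3, and the known step contributing 2×(-0.28) V, the unknown satisfies 1·E° = 3×(+0.42) − 2×(-0.28) = +1.820.
E° = +1.820 / 1 = +1.820 V.

+1.820 V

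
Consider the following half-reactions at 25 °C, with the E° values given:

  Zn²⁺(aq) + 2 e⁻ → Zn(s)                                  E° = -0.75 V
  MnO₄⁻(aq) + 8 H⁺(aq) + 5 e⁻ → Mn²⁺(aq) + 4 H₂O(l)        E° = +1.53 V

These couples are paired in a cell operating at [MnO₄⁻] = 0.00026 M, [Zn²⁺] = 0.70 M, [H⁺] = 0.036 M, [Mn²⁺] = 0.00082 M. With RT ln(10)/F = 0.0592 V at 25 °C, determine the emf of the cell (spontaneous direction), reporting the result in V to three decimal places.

MnO₄⁻/Mn²⁺ is the cathode (higher E°), Zn²⁺/Zn the anode: E°cell = +1.53 − (-0.75) = +2.28 V, n = 10.
Overall: 2 MnO₄⁻(aq) + 16 H⁺(aq) + 5 Zn(s) → 2 Mn²⁺(aq) + 8 H₂O(l) + 5 Zn²⁺(aq)
Q = [Mn²⁺]^2·[Zn²⁺]^5 / ([MnO₄⁻]^2·[H⁺]^16); log Q = 23.322.
E = E° − (0.0592/n) log Q = +2.28 − (0.0592/10)(23.322) = +2.142 V.

+2.142 V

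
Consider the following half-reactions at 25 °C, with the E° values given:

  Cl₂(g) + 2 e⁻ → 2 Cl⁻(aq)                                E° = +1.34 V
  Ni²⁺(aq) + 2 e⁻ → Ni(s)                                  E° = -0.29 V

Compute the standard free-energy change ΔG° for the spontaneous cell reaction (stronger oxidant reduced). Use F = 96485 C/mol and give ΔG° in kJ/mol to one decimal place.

-314.5 kJ/mol

Cl₂/Cl⁻ (E° = +1.34 V) is the cathode; Ni²⁺/Ni (E° = -0.29 V) is the anode, so E°cell = +1.63 V.
Balancing electrons gives n = 2 (lcm of 2 and 2).
ΔG° = −nFE° = −(2)(96485)(+1.63) = -314,541 J = -314.5 kJ/mol.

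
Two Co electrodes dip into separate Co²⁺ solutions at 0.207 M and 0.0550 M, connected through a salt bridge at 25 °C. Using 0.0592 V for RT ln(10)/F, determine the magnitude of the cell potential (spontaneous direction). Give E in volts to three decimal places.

+0.017 V

For a concentration cell E°cell = 0. The 0.207 M side is the cathode (reduction is favoured where [Co²⁺] is higher).
With n = 2, E = −(0.0592/2) log([Co²⁺]ₐₙ/[Co²⁺]꜀ₐₜ) = −(0.0592/2) log(0.055/0.207) = −(0.0592/2)(-0.576) = +0.017 V.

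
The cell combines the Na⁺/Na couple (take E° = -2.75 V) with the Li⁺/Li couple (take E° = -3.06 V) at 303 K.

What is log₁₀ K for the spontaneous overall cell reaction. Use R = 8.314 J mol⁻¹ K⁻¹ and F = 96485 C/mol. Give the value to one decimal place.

5.2

Cathode: Na⁺/Na; anode: Li⁺/Li. E°cell = (-2.75) − (-3.06) = +0.31 V, with n = 1.
ΔG° = −nFE° = −RT ln K, so ln K = nFE°/(RT) = (1)(96485)(+0.31) / ((8.314)(303)) = 11.873.
log₁₀ K = 11.873 / ln 10 = 5.2.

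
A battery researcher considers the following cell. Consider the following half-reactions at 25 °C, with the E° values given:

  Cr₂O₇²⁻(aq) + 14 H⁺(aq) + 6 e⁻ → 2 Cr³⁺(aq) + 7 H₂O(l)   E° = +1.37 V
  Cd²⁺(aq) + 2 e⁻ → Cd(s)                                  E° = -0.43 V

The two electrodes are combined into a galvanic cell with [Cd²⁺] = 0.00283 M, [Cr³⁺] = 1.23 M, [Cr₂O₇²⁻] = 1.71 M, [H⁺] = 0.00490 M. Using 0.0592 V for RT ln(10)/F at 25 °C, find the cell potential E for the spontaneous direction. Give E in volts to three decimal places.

Cr₂O₇²⁻/Cr³⁺ is the cathode (higher E°), Cd²⁺/Cd the anode: E°cell = +1.37 − (-0.43) = +1.80 V, n = 6.
Overall: Cr₂O₇²⁻(aq) + 14 H⁺(aq) + 3 Cd(s) → 2 Cr³⁺(aq) + 7 H₂O(l) + 3 Cd²⁺(aq)
Q = [Cr³⁺]^2·[Cd²⁺]^3 / ([Cr₂O₇²⁻]·[H⁺]^14); log Q = 24.639.
E = E° − (0.0592/n) log Q = +1.80 − (0.0592/6)(24.639) = +1.557 V.

+1.557 V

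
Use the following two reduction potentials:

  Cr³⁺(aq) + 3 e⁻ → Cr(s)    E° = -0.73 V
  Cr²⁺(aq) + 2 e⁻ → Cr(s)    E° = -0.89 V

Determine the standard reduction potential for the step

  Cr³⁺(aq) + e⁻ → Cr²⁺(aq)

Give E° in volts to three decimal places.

Sequential free energies add, so n₃E°₃ = n₁E°₁ + n₂E°₂.
With n₃ = 3, and the known step contributing 2×(-0.89) V, the unknown satisfies 1·E° = 3×(-0.73) − 2×(-0.89) = -0.410.
E° = -0.410 / 1 = -0.410 V.

-0.410 V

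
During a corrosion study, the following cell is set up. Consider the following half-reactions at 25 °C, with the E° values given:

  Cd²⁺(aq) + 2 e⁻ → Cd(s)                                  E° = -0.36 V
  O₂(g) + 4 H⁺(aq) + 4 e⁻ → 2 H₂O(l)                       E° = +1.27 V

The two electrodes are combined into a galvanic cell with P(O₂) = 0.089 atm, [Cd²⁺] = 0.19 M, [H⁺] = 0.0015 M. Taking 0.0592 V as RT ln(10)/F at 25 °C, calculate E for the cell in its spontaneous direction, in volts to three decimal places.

+1.469 V

O₂/H₂O is the cathode (higher E°), Cd²⁺/Cd the anode: E°cell = +1.27 − (-0.36) = +1.63 V, n = 4.
Overall: O₂(g) + 4 H⁺(aq) + 2 Cd(s) → 2 H₂O(l) + 2 Cd²⁺(aq)
Q = [Cd²⁺]^2 / (P(O₂)·[H⁺]^4); log Q = 10.904.
E = E° − (0.0592/n) log Q = +1.63 − (0.0592/4)(10.904) = +1.469 V.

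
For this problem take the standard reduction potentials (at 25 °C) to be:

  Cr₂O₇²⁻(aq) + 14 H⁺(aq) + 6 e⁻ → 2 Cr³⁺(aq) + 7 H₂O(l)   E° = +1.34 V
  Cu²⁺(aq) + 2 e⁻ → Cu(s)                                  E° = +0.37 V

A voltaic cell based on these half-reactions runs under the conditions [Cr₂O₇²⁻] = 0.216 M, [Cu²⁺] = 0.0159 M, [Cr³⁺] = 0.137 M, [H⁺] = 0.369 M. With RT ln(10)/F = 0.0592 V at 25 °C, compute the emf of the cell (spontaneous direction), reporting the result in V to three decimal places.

Cr₂O₇²⁻/Cr³⁺ is the cathode (higher E°), Cu²⁺/Cu the anode: E°cell = +1.34 − (+0.37) = +0.97 V, n = 6.
Overall: Cr₂O₇²⁻(aq) + 14 H⁺(aq) + 3 Cu(s) → 2 Cr³⁺(aq) + 7 H₂O(l) + 3 Cu²⁺(aq)
Q = [Cr³⁺]^2·[Cu²⁺]^3 / ([Cr₂O₇²⁻]·[H⁺]^14); log Q = -0.395.
E = E° − (0.0592/n) log Q = +0.97 − (0.0592/6)(-0.395) = +0.974 V.

+0.974 V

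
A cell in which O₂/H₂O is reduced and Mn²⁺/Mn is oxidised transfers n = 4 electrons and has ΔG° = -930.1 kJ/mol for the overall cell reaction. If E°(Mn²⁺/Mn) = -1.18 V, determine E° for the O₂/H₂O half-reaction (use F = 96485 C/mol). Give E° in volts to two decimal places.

+1.23 V

E°cell = −ΔG°/(nF) = −(-930.1×10³)/((4)(96485)) = +2.410 V.
Since O₂/H₂O is the cathode and Mn²⁺/Mn the anode, E°cell = E°(O₂/H₂O) − E°(Mn²⁺/Mn).
So E°(O₂/H₂O) = E°cell + E°(Mn²⁺/Mn) = +2.410 + (-1.18) = +1.23 V.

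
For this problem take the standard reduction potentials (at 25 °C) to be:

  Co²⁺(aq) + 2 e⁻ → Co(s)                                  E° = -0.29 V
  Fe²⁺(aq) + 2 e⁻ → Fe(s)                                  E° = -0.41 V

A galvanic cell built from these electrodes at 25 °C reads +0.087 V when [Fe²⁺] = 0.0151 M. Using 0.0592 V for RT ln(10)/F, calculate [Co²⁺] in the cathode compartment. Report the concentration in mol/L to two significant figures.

Co²⁺/Co is the cathode, Fe²⁺/Fe the anode: E°cell = +0.12 V, n = 2.
Overall reaction: Co²⁺(aq) + Fe(s) → Co(s) + Fe²⁺(aq); Q = [Fe²⁺]^1/[Co²⁺]^1.
From E = E° − (0.0592/n) log Q: log Q = (E° − E)·n/0.0592 = (+0.12 − (+0.087))·2/0.0592 = 1.1149.
So 1·log[Co²⁺] = 1·log(0.0151) − log Q = -1.8210 − (1.1149) = -2.9359; [Co²⁺] = 10^(-2.9359) ≈ 0.0012 M.

0.0012 M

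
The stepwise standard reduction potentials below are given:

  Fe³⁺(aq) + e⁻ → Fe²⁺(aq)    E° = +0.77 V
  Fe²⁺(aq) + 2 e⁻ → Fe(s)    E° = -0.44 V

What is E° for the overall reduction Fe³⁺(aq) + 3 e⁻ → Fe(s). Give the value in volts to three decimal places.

Standard free energies of sequential steps add: ΔG°₃ = ΔG°₁ + ΔG°₂, so n₃E°₃ = n₁E°₁ + n₂E°₂.
E°₃ = (1×+0.77 + 2×-0.44) / 3 = (-0.110) / 3 = -0.037 V.

-0.037 V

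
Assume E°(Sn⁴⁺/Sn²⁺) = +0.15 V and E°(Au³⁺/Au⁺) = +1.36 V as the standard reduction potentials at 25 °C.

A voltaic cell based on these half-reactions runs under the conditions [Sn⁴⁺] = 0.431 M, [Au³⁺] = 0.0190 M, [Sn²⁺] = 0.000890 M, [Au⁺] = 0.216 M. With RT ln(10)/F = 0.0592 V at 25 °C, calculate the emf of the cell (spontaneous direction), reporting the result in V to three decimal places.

Au³⁺/Au⁺ is the cathode (higher E°), Sn⁴⁺/Sn²⁺ the anode: E°cell = +1.36 − (+0.15) = +1.21 V, n = 2.
Overall: Au³⁺(aq) + Sn²⁺(aq) → Au⁺(aq) + Sn⁴⁺(aq)
Q = [Au⁺]·[Sn⁴⁺] / ([Au³⁺]·[Sn²⁺]); log Q = 3.741.
E = E° − (0.0592/n) log Q = +1.21 − (0.0592/2)(3.741) = +1.099 V.

+1.099 V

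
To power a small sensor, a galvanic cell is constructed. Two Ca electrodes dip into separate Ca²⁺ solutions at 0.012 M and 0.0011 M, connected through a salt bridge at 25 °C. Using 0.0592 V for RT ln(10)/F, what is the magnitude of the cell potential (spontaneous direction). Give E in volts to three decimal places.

For a concentration cell E°cell = 0. The 0.012 M side is the cathode (reduction is favoured where [Ca²⁺] is higher).
With n = 2, E = −(0.0592/2) log([Ca²⁺]ₐₙ/[Ca²⁺]꜀ₐₜ) = −(0.0592/2) log(0.0011/0.012) = −(0.0592/2)(-1.038) = +0.031 V.

+0.031 V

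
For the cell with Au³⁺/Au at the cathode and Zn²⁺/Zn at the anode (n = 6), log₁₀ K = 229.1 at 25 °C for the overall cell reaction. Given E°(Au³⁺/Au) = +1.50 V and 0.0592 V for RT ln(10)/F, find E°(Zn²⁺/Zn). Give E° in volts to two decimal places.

-0.76 V

E°cell = (0.0592/n)·log K = (0.0592/6)(229.1) = +2.260 V.
Since Au³⁺/Au is the cathode and Zn²⁺/Zn the anode, E°cell = E°(Au³⁺/Au) − E°(Zn²⁺/Zn).
So E°(Zn²⁺/Zn) = E°(Au³⁺/Au) − E°cell = (+1.50) − (+2.260) = -0.76 V.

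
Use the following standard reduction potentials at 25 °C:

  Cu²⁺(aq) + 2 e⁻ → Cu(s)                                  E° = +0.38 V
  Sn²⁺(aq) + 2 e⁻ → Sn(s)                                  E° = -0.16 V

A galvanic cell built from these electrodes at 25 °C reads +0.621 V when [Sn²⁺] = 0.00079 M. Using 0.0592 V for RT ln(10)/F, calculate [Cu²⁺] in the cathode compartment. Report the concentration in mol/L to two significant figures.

Cu²⁺/Cu is the cathode, Sn²⁺/Sn the anode: E°cell = +0.54 V, n = 2.
Overall reaction: Cu²⁺(aq) + Sn(s) → Cu(s) + Sn²⁺(aq); Q = [Sn²⁺]^1/[Cu²⁺]^1.
From E = E° − (0.0592/n) log Q: log Q = (E° − E)·n/0.0592 = (+0.54 − (+0.621))·2/0.0592 = -2.7365.
So 1·log[Cu²⁺] = 1·log(0.00079) − log Q = -3.1024 − (-2.7365) = -0.3659; [Cu²⁺] = 10^(-0.3659) ≈ 0.43 M.

0.43 M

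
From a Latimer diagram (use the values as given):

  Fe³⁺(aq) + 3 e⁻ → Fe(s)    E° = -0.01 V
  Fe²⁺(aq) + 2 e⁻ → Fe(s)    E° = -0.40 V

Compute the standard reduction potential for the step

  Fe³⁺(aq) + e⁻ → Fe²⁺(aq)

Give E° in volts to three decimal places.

Sequential free energies add, so n₃E°₃ = n₁E°₁ + n₂E°₂.
With n₃ = 3, and the known step contributing 2×(-0.40) V, the unknown satisfies 1·E° = 3×(-0.01) − 2×(-0.40) = +0.770.
E° = +0.770 / 1 = +0.770 V.

+0.770 V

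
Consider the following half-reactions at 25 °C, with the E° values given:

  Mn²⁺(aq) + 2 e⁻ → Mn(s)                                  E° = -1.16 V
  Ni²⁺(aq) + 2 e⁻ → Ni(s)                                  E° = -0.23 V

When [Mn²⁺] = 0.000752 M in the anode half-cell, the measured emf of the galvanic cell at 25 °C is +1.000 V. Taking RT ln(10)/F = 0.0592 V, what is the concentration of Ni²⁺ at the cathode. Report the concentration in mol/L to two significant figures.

0.17 M

Ni²⁺/Ni is the cathode, Mn²⁺/Mn the anode: E°cell = +0.93 V, n = 2.
Overall reaction: Ni²⁺(aq) + Mn(s) → Ni(s) + Mn²⁺(aq); Q = [Mn²⁺]^1/[Ni²⁺]^1.
From E = E° − (0.0592/n) log Q: log Q = (E° − E)·n/0.0592 = (+0.93 − (+1.000))·2/0.0592 = -2.3649.
So 1·log[Ni²⁺] = 1·log(0.000752) − log Q = -3.1238 − (-2.3649) = -0.7589; [Ni²⁺] = 10^(-0.7589) ≈ 0.17 M.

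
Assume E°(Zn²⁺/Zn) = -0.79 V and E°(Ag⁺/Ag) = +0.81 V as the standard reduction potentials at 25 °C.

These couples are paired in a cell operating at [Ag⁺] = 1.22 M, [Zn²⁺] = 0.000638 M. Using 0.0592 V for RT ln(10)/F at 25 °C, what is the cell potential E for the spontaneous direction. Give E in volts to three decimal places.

+1.700 V

Ag⁺/Ag is the cathode (higher E°), Zn²⁺/Zn the anode: E°cell = +0.81 − (-0.79) = +1.60 V, n = 2.
Overall: 2 Ag⁺(aq) + Zn(s) → 2 Ag(s) + Zn²⁺(aq)
Q = [Zn²⁺] / ([Ag⁺]^2); log Q = -3.368.
E = E° − (0.0592/n) log Q = +1.60 − (0.0592/2)(-3.368) = +1.700 V.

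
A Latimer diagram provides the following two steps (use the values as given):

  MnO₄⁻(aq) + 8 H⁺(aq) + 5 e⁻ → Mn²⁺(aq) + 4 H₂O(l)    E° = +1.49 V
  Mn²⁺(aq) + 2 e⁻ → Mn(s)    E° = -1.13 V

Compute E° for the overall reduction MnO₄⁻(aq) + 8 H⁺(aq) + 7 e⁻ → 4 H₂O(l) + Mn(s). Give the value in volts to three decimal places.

Adding the free-energy changes (−nFE°) of the two steps gives −n₃FE°₃ = −n₁FE°₁ − n₂FE°₂.
E°₃ = (5×+1.49 + 2×-1.13) / 7 = (+5.190) / 7 = +0.741 V.
E° values themselves are not directly additive — weighting by electron count is essential.

+0.741 V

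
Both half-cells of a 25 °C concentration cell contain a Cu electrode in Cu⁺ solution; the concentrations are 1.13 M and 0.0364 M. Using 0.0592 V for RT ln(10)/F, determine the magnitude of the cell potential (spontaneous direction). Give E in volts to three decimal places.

+0.088 V

For a concentration cell E°cell = 0. The 1.13 M side is the cathode (reduction is favoured where [Cu⁺] is higher).
With n = 1, E = −(0.0592/1) log([Cu⁺]ₐₙ/[Cu⁺]꜀ₐₜ) = −(0.0592/1) log(0.0364/1.13) = −(0.0592/1)(-1.492) = +0.088 V.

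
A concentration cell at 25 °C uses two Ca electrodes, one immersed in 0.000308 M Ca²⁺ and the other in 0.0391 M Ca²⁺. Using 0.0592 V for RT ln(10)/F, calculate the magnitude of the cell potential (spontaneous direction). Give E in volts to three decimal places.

For a concentration cell E°cell = 0. The 0.0391 M side is the cathode (reduction is favoured where [Ca²⁺] is higher).
With n = 2, E = −(0.0592/2) log([Ca²⁺]ₐₙ/[Ca²⁺]꜀ₐₜ) = −(0.0592/2) log(0.000308/0.0391) = −(0.0592/2)(-2.104) = +0.062 V.

+0.062 V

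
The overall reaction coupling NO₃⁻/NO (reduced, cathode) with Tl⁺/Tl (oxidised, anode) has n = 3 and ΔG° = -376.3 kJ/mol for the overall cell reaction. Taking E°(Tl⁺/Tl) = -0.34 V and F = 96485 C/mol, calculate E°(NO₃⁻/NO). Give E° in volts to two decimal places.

+0.96 V

E°cell = −ΔG°/(nF) = −(-376.3×10³)/((3)(96485)) = +1.300 V.
Since NO₃⁻/NO is the cathode and Tl⁺/Tl the anode, E°cell = E°(NO₃⁻/NO) − E°(Tl⁺/Tl).
So E°(NO₃⁻/NO) = E°cell + E°(Tl⁺/Tl) = +1.300 + (-0.34) = +0.96 V.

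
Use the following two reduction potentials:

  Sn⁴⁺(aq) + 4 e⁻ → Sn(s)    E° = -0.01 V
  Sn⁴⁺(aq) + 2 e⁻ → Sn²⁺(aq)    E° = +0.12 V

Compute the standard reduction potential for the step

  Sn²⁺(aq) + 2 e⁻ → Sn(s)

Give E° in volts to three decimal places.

-0.140 V

Sequential free energies add, so n₃E°₃ = n₁E°₁ + n₂E°₂.
With n₃ = 4, and the known step contributing 2×(+0.12) V, the unknown satisfies 2·E° = 4×(-0.01) − 2×(+0.12) = -0.280.
E° = -0.280 / 2 = -0.140 V.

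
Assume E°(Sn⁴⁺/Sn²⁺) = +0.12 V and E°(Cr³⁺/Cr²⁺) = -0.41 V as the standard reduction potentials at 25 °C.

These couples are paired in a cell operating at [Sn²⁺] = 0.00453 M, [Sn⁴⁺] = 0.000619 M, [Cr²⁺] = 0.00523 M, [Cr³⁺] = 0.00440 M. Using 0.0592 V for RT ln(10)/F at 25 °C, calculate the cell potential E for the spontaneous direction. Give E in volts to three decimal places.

Sn⁴⁺/Sn²⁺ is the cathode (higher E°), Cr³⁺/Cr²⁺ the anode: E°cell = +0.12 − (-0.41) = +0.53 V, n = 2.
Overall: Sn⁴⁺(aq) + 2 Cr²⁺(aq) → Sn²⁺(aq) + 2 Cr³⁺(aq)
Q = [Sn²⁺]·[Cr³⁺]^2 / ([Sn⁴⁺]·[Cr²⁺]^2); log Q = 0.714.
E = E° − (0.0592/n) log Q = +0.53 − (0.0592/2)(0.714) = +0.509 V.

+0.509 V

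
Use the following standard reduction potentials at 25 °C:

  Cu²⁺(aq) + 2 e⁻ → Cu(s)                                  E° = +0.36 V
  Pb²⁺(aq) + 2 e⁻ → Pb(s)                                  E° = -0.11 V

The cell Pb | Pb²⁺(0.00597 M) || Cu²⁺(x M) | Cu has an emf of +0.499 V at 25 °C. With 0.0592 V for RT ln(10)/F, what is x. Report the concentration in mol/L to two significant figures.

0.057 M

Cu²⁺/Cu is the cathode, Pb²⁺/Pb the anode: E°cell = +0.47 V, n = 2.
Overall reaction: Cu²⁺(aq) + Pb(s) → Cu(s) + Pb²⁺(aq); Q = [Pb²⁺]^1/[Cu²⁺]^1.
From E = E° − (0.0592/n) log Q: log Q = (E° − E)·n/0.0592 = (+0.47 − (+0.499))·2/0.0592 = -0.9797.
So 1·log[Cu²⁺] = 1·log(0.00597) − log Q = -2.2240 − (-0.9797) = -1.2443; [Cu²⁺] = 10^(-1.2443) ≈ 0.057 M.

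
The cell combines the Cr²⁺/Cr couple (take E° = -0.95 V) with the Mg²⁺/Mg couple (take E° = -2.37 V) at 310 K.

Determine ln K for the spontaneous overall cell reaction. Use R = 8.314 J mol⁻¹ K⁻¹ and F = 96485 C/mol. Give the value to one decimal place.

Cathode: Cr²⁺/Cr; anode: Mg²⁺/Mg. E°cell = (-0.95) − (-2.37) = +1.42 V, with n = 2.
ΔG° = −nFE° = −RT ln K, so ln K = nFE°/(RT) = (2)(96485)(+1.42) / ((8.314)(310)) = 106.318.

106.3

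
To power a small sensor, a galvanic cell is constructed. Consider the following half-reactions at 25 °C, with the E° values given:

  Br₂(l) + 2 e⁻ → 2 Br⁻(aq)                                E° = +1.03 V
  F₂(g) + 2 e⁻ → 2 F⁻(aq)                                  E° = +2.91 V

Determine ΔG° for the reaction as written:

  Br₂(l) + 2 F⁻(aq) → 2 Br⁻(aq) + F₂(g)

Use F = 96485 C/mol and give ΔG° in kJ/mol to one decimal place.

As written, Br₂/Br⁻ is reduced (cathode) and F₂/F⁻ is oxidised (anode), so E°cell = (+1.03) − (+2.91) = -1.88 V.
Balancing electrons gives n = 2.
ΔG° = −nFE° = −(2)(96485)(-1.88) = 362,784 J = +362.8 kJ/mol.

+362.8 kJ/mol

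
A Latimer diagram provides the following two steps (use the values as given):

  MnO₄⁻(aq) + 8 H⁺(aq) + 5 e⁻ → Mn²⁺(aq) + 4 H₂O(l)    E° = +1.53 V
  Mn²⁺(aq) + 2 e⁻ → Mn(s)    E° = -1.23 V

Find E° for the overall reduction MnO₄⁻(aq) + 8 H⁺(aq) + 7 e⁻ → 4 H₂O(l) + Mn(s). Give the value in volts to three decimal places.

+0.741 V

Since ΔG° = −nFE° is additive over sequential reductions, n₃E°₃ = n₁E°₁ + n₂E°₂.
E°₃ = (5×+1.53 + 2×-1.23) / 7 = (+5.190) / 7 = +0.741 V.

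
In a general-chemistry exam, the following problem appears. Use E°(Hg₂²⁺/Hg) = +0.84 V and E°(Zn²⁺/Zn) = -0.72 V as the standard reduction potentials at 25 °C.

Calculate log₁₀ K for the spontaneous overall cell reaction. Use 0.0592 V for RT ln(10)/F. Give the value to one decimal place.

52.7

Cathode: Hg₂²⁺/Hg; anode: Zn²⁺/Zn. E°cell = +1.56 V, n = 2.
log K = nE°cell / 0.0592 = (2)(+1.56) / 0.0592 = 52.7.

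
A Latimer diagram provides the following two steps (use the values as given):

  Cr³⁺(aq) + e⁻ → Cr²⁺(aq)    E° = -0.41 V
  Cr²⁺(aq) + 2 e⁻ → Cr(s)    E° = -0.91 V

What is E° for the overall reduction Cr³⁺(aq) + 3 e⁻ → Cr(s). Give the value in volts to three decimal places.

-0.743 V

Since ΔG° = −nFE° is additive over sequential reductions, n₃E°₃ = n₁E°₁ + n₂E°₂.
E°₃ = (1×-0.41 + 2×-0.91) / 3 = (-2.230) / 3 = -0.743 V.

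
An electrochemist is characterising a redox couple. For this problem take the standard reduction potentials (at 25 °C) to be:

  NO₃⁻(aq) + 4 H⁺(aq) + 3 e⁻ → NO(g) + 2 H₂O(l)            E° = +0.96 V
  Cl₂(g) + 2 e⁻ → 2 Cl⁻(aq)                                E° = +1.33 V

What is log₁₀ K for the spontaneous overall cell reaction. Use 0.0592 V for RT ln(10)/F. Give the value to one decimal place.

Cathode: Cl₂/Cl⁻; anode: NO₃⁻/NO. E°cell = +0.37 V, n = 6.
log K = nE°cell / 0.0592 = (6)(+0.37) / 0.0592 = 37.5.

37.5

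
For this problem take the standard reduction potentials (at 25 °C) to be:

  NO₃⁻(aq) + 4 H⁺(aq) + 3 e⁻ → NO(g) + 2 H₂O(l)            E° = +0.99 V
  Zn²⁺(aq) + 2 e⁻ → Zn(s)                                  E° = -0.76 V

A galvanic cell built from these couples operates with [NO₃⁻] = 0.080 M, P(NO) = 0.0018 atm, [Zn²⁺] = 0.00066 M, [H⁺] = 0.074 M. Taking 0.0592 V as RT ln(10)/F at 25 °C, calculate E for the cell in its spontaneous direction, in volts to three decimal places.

+1.787 V

NO₃⁻/NO is the cathode (higher E°), Zn²⁺/Zn the anode: E°cell = +0.99 − (-0.76) = +1.75 V, n = 6.
Overall: 2 NO₃⁻(aq) + 8 H⁺(aq) + 3 Zn(s) → 2 NO(g) + 4 H₂O(l) + 3 Zn²⁺(aq)
Q = P(NO)^2·[Zn²⁺]^3 / ([NO₃⁻]^2·[H⁺]^8); log Q = -3.791.
E = E° − (0.0592/n) log Q = +1.75 − (0.0592/6)(-3.791) = +1.787 V.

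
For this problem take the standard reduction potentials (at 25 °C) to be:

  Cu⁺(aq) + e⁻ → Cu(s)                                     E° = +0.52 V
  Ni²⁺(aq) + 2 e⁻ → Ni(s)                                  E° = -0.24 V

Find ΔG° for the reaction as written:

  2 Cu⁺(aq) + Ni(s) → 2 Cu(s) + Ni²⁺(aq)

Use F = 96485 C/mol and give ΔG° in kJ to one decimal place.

As written, Cu⁺/Cu is reduced (cathode) and Ni²⁺/Ni is oxidised (anode), so E°cell = (+0.52) − (-0.24) = +0.76 V.
Balancing electrons gives n = 2.
ΔG° = −nFE° = −(2)(96485)(+0.76) = -146,657 J = -146.7 kJ.

-146.7 kJ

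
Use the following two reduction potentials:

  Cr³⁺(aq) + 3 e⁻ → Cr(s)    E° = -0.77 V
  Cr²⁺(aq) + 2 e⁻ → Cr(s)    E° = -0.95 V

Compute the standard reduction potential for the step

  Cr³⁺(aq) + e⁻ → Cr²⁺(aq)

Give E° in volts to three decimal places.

Sequential free energies add, so n₃E°₃ = n₁E°₁ + n₂E°₂.
With n₃ = 3, and the known step contributing 2×(-0.95) V, the unknown satisfies 1·E° = 3×(-0.77) − 2×(-0.95) = -0.410.
E° = -0.410 / 1 = -0.410 V.

-0.410 V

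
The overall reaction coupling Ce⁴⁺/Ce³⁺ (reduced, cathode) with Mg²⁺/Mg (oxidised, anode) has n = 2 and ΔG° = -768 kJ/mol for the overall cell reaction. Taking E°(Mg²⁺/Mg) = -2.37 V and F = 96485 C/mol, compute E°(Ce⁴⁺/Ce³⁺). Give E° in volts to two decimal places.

+1.61 V

E°cell = −ΔG°/(nF) = −(-768×10³)/((2)(96485)) = +3.980 V.
Since Ce⁴⁺/Ce³⁺ is the cathode and Mg²⁺/Mg the anode, E°cell = E°(Ce⁴⁺/Ce³⁺) − E°(Mg²⁺/Mg).
So E°(Ce⁴⁺/Ce³⁺) = E°cell + E°(Mg²⁺/Mg) = +3.980 + (-2.37) = +1.61 V.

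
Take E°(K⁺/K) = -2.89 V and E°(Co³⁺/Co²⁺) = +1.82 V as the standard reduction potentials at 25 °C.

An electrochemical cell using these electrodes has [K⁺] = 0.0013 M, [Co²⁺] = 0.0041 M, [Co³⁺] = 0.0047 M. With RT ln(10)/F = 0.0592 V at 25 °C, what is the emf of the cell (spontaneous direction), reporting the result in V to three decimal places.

+4.884 V

Co³⁺/Co²⁺ is the cathode (higher E°), K⁺/K the anode: E°cell = +1.82 − (-2.89) = +4.71 V, n = 1.
Overall: Co³⁺(aq) + K(s) → Co²⁺(aq) + K⁺(aq)
Q = [Co²⁺]·[K⁺] / ([Co³⁺]); log Q = -2.945.
E = E° − (0.0592/n) log Q = +4.71 − (0.0592/1)(-2.945) = +4.884 V.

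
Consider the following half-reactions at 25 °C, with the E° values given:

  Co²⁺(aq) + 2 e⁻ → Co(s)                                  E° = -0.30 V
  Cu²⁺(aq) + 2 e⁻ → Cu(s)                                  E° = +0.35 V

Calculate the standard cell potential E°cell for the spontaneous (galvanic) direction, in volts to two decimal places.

+0.65 V

The Cu²⁺/Cu couple has the higher reduction potential, so it is the cathode; Co²⁺/Co is oxidised at the anode.
E°cell = E°(cathode) − E°(anode) = (+0.35) − (-0.30) = +0.65 V.
Since E°cell > 0, the reaction is spontaneous under standard conditions.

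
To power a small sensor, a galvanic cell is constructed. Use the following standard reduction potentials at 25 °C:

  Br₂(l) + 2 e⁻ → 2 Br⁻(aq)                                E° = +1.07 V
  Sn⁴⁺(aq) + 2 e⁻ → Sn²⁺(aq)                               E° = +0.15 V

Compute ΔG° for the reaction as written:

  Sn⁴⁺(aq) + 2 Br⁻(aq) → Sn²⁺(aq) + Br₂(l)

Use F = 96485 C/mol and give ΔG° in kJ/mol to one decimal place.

+177.5 kJ/mol

As written, Sn⁴⁺/Sn²⁺ is reduced (cathode) and Br₂/Br⁻ is oxidised (anode), so E°cell = (+0.15) − (+1.07) = -0.92 V.
Balancing electrons gives n = 2.
ΔG° = −nFE° = −(2)(96485)(-0.92) = 177,532 J = +177.5 kJ/mol.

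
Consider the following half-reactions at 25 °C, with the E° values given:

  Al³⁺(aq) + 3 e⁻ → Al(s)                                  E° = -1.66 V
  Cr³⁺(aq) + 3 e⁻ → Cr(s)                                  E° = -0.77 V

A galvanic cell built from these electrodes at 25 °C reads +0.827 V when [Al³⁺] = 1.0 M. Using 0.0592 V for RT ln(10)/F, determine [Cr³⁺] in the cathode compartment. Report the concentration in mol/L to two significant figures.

0.00064 M

Cr³⁺/Cr is the cathode, Al³⁺/Al the anode: E°cell = +0.89 V, n = 3.
Overall reaction: Cr³⁺(aq) + Al(s) → Cr(s) + Al³⁺(aq); Q = [Al³⁺]^1/[Cr³⁺]^1.
From E = E° − (0.0592/n) log Q: log Q = (E° − E)·n/0.0592 = (+0.89 − (+0.827))·3/0.0592 = 3.1926.
So 1·log[Cr³⁺] = 1·log(1) − log Q = 0.0000 − (3.1926) = -3.1926; [Cr³⁺] = 10^(-3.1926) ≈ 0.00064 M.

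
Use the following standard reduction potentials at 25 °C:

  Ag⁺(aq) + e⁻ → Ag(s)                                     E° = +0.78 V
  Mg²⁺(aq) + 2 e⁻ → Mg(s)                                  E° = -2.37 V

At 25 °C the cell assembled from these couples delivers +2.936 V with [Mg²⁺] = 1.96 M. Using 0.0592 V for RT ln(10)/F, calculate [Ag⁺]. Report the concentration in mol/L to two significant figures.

0.00034 M

Ag⁺/Ag is the cathode, Mg²⁺/Mg the anode: E°cell = +3.15 V, n = 2.
Overall reaction: 2 Ag⁺(aq) + Mg(s) → 2 Ag(s) + Mg²⁺(aq); Q = [Mg²⁺]^1/[Ag⁺]^2.
From E = E° − (0.0592/n) log Q: log Q = (E° − E)·n/0.0592 = (+3.15 − (+2.936))·2/0.0592 = 7.2297.
So 2·log[Ag⁺] = 1·log(1.96) − log Q = 0.2923 − (7.2297) = -6.9374; log[Ag⁺] = -6.9374 / 2 = -3.4687; [Ag⁺] = 10^(-3.4687) ≈ 0.00034 M.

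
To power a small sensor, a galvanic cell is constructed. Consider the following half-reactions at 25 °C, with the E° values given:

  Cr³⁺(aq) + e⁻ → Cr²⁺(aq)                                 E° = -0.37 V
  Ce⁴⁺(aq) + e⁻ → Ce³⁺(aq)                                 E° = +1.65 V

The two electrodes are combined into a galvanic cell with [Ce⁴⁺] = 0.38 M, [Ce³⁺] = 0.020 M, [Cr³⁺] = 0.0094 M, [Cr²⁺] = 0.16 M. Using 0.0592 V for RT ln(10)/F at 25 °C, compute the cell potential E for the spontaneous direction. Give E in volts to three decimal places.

+2.169 V

Ce⁴⁺/Ce³⁺ is the cathode (higher E°), Cr³⁺/Cr²⁺ the anode: E°cell = +1.65 − (-0.37) = +2.02 V, n = 1.
Overall: Ce⁴⁺(aq) + Cr²⁺(aq) → Ce³⁺(aq) + Cr³⁺(aq)
Q = [Ce³⁺]·[Cr³⁺] / ([Ce⁴⁺]·[Cr²⁺]); log Q = -2.510.
E = E° − (0.0592/n) log Q = +2.02 − (0.0592/1)(-2.510) = +2.169 V.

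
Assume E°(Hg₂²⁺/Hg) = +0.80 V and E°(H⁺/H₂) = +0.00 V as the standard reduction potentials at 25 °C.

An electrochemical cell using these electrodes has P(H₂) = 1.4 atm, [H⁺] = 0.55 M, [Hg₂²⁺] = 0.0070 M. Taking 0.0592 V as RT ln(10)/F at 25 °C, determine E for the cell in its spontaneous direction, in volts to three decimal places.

Hg₂²⁺/Hg is the cathode (higher E°), H⁺/H₂ the anode: E°cell = +0.80 − (+0.00) = +0.80 V, n = 2.
Overall: Hg₂²⁺(aq) + H₂(g) → 2 Hg(l) + 2 H⁺(aq)
Q = [H⁺]^2 / ([Hg₂²⁺]·P(H₂)); log Q = 1.489.
E = E° − (0.0592/n) log Q = +0.80 − (0.0592/2)(1.489) = +0.756 V.

+0.756 V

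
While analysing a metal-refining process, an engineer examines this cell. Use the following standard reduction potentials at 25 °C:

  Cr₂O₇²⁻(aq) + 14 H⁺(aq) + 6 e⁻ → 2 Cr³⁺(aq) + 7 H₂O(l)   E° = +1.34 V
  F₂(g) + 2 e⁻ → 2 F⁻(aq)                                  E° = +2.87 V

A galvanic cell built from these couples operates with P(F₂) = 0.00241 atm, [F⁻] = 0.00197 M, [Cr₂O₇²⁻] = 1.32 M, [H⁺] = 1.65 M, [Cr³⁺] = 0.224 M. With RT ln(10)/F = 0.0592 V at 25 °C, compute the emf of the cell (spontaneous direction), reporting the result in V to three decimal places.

F₂/F⁻ is the cathode (higher E°), Cr₂O₇²⁻/Cr³⁺ the anode: E°cell = +2.87 − (+1.34) = +1.53 V, n = 6.
Overall: 3 F₂(g) + 2 Cr³⁺(aq) + 7 H₂O(l) → 6 F⁻(aq) + Cr₂O₇²⁻(aq) + 14 H⁺(aq)
Q = [F⁻]^6·[Cr₂O₇²⁻]·[H⁺]^14 / (P(F₂)^3·[Cr³⁺]^2); log Q = -3.914.
E = E° − (0.0592/n) log Q = +1.53 − (0.0592/6)(-3.914) = +1.569 V.

+1.569 V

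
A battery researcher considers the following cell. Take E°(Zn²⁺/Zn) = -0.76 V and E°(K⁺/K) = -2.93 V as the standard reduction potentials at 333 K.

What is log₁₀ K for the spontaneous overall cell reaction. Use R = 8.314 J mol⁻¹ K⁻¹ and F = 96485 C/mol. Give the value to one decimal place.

65.7

Cathode: Zn²⁺/Zn; anode: K⁺/K. E°cell = (-0.76) − (-2.93) = +2.17 V, with n = 2.
ΔG° = −nFE° = −RT ln K, so ln K = nFE°/(RT) = (2)(96485)(+2.17) / ((8.314)(333)) = 151.250.
log₁₀ K = 151.250 / ln 10 = 65.7.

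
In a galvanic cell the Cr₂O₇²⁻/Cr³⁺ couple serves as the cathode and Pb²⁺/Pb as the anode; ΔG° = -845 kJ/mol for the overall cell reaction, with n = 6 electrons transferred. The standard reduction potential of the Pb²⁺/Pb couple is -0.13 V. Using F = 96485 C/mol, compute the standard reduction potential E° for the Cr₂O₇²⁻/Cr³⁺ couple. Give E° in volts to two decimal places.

+1.33 V

E°cell = −ΔG°/(nF) = −(-845×10³)/((6)(96485)) = +1.460 V.
Since Cr₂O₇²⁻/Cr³⁺ is the cathode and Pb²⁺/Pb the anode, E°cell = E°(Cr₂O₇²⁻/Cr³⁺) − E°(Pb²⁺/Pb).
So E°(Cr₂O₇²⁻/Cr³⁺) = E°cell + E°(Pb²⁺/Pb) = +1.460 + (-0.13) = +1.33 V.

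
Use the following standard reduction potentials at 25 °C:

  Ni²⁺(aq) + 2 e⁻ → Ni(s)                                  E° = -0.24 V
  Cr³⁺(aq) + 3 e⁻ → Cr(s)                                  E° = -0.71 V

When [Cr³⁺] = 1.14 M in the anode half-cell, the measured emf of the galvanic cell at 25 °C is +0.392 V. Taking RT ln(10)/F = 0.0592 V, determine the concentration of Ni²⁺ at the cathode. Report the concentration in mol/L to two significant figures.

0.0025 M

Ni²⁺/Ni is the cathode, Cr³⁺/Cr the anode: E°cell = +0.47 V, n = 6.
Overall reaction: 3 Ni²⁺(aq) + 2 Cr(s) → 3 Ni(s) + 2 Cr³⁺(aq); Q = [Cr³⁺]^2/[Ni²⁺]^3.
From E = E° − (0.0592/n) log Q: log Q = (E° − E)·n/0.0592 = (+0.47 − (+0.392))·6/0.0592 = 7.9054.
So 3·log[Ni²⁺] = 2·log(1.14) − log Q = 0.1138 − (7.9054) = -7.7916; log[Ni²⁺] = -7.7916 / 3 = -2.5972; [Ni²⁺] = 10^(-2.5972) ≈ 0.0025 M.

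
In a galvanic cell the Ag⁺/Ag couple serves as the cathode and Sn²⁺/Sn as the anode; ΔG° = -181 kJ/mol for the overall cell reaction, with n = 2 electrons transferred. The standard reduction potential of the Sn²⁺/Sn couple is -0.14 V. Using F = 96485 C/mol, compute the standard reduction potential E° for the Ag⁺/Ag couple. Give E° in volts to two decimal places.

+0.80 V

E°cell = −ΔG°/(nF) = −(-181×10³)/((2)(96485)) = +0.938 V.
Since Ag⁺/Ag is the cathode and Sn²⁺/Sn the anode, E°cell = E°(Ag⁺/Ag) − E°(Sn²⁺/Sn).
So E°(Ag⁺/Ag) = E°cell + E°(Sn²⁺/Sn) = +0.938 + (-0.14) = +0.80 V.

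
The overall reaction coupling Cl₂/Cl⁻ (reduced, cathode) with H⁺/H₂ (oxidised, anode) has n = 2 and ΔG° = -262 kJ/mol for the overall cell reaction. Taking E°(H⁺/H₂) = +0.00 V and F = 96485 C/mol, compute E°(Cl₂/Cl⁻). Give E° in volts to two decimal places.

E°cell = −ΔG°/(nF) = −(-262×10³)/((2)(96485)) = +1.358 V.
Since Cl₂/Cl⁻ is the cathode and H⁺/H₂ the anode, E°cell = E°(Cl₂/Cl⁻) − E°(H⁺/H₂).
So E°(Cl₂/Cl⁻) = E°cell + E°(H⁺/H₂) = +1.358 + (+0.00) = +1.36 V.

+1.36 V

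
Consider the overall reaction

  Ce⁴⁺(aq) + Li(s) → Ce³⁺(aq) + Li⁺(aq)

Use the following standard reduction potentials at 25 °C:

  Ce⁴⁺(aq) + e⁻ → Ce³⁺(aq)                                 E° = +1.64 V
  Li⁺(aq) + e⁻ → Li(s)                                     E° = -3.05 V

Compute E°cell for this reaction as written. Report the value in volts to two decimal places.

+4.69 V

The Ce⁴⁺/Ce³⁺ couple has the higher reduction potential, so it is the cathode; Li⁺/Li is oxidised at the anode.
E°cell = E°(cathode) − E°(anode) = (+1.64) − (-3.05) = +4.69 V.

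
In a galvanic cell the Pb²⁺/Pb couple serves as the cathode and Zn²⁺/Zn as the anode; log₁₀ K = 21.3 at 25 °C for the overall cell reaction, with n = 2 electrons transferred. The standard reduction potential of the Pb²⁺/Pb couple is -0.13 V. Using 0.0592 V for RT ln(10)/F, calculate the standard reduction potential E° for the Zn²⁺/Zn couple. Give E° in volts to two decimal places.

-0.76 V

E°cell = (0.0592/n)·log K = (0.0592/2)(21.3) = +0.630 V.
Since Pb²⁺/Pb is the cathode and Zn²⁺/Zn the anode, E°cell = E°(Pb²⁺/Pb) − E°(Zn²⁺/Zn).
So E°(Zn²⁺/Zn) = E°(Pb²⁺/Pb) − E°cell = (-0.13) − (+0.630) = -0.76 V.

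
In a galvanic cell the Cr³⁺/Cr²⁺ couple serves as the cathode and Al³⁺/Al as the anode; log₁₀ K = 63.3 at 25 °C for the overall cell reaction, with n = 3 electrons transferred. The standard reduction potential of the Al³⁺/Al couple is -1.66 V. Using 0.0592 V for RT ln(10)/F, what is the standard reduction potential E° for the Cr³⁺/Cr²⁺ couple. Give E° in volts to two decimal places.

E°cell = (0.0592/n)·log K = (0.0592/3)(63.3) = +1.249 V.
Since Cr³⁺/Cr²⁺ is the cathode and Al³⁺/Al the anode, E°cell = E°(Cr³⁺/Cr²⁺) − E°(Al³⁺/Al).
So E°(Cr³⁺/Cr²⁺) = E°cell + E°(Al³⁺/Al) = +1.249 + (-1.66) = -0.41 V.

-0.41 V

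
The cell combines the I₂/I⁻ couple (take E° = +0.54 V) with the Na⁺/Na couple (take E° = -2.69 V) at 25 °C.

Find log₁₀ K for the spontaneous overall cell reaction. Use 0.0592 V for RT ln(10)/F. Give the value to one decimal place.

109.1

Cathode: I₂/I⁻; anode: Na⁺/Na. E°cell = +3.23 V, n = 2.
log K = nE°cell / 0.0592 = (2)(+3.23) / 0.0592 = 109.1.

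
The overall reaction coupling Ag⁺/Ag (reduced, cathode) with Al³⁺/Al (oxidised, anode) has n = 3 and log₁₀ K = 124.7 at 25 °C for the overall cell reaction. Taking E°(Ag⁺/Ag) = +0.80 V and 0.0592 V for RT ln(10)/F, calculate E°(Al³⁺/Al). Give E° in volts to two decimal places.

E°cell = (0.0592/n)·log K = (0.0592/3)(124.7) = +2.461 V.
Since Ag⁺/Ag is the cathode and Al³⁺/Al the anode, E°cell = E°(Ag⁺/Ag) − E°(Al³⁺/Al).
So E°(Al³⁺/Al) = E°(Ag⁺/Ag) − E°cell = (+0.80) − (+2.461) = -1.66 V.

-1.66 V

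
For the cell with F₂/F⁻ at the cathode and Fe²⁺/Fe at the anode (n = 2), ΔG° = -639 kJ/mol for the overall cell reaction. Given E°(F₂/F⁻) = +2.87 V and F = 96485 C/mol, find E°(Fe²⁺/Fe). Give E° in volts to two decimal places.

E°cell = −ΔG°/(nF) = −(-639×10³)/((2)(96485)) = +3.311 V.
Since F₂/F⁻ is the cathode and Fe²⁺/Fe the anode, E°cell = E°(F₂/F⁻) − E°(Fe²⁺/Fe).
So E°(Fe²⁺/Fe) = E°(F₂/F⁻) − E°cell = (+2.87) − (+3.311) = -0.44 V.

-0.44 V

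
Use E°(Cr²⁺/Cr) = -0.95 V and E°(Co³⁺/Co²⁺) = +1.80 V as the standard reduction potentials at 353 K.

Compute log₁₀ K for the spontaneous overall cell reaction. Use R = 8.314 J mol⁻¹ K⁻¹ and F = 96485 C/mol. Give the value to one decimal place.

Cathode: Co³⁺/Co²⁺; anode: Cr²⁺/Cr. E°cell = (+1.80) − (-0.95) = +2.75 V, with n = 2.
ΔG° = −nFE° = −RT ln K, so ln K = nFE°/(RT) = (2)(96485)(+2.75) / ((8.314)(353)) = 180.816.
log₁₀ K = 180.816 / ln 10 = 78.5.

78.5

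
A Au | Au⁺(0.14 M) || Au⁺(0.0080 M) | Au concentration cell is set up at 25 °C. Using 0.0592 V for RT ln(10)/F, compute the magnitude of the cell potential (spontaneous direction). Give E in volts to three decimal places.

+0.074 V

For a concentration cell E°cell = 0. The 0.14 M side is the cathode (reduction is favoured where [Au⁺] is higher).
With n = 1, E = −(0.0592/1) log([Au⁺]ₐₙ/[Au⁺]꜀ₐₜ) = −(0.0592/1) log(0.008/0.14) = −(0.0592/1)(-1.243) = +0.074 V.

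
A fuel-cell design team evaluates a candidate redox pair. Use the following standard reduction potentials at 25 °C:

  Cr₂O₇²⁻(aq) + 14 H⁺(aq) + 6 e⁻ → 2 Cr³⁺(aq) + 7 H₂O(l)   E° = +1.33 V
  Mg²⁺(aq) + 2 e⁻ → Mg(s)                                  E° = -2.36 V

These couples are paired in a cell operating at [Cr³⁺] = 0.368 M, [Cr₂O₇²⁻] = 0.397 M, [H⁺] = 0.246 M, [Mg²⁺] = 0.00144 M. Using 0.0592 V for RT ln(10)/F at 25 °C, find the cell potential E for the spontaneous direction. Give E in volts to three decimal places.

Cr₂O₇²⁻/Cr³⁺ is the cathode (higher E°), Mg²⁺/Mg the anode: E°cell = +1.33 − (-2.36) = +3.69 V, n = 6.
Overall: Cr₂O₇²⁻(aq) + 14 H⁺(aq) + 3 Mg(s) → 2 Cr³⁺(aq) + 7 H₂O(l) + 3 Mg²⁺(aq)
Q = [Cr³⁺]^2·[Mg²⁺]^3 / ([Cr₂O₇²⁻]·[H⁺]^14); log Q = -0.465.
E = E° − (0.0592/n) log Q = +3.69 − (0.0592/6)(-0.465) = +3.695 V.

+3.695 V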